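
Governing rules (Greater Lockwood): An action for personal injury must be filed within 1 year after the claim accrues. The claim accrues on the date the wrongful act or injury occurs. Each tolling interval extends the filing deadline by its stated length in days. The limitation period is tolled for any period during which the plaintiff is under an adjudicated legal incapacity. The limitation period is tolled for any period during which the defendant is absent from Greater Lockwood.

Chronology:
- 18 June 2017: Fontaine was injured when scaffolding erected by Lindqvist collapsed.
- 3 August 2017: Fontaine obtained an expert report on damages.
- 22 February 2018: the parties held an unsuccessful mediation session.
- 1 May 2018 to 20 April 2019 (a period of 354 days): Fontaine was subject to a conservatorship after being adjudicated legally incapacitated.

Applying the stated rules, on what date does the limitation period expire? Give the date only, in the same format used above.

7 June 2019

The claim accrued on 18 June 2017, the date of the act.
The untolled deadline — 1 year after 18 June 2017 — is 18 June 2018.
Because the plaintiff's legal incapacity ran from 1 May 2018 to 20 April 2019, the deadline is extended by 354 days to 7 June 2019.
The other events in the timeline have no effect on the limitation period under the stated rules.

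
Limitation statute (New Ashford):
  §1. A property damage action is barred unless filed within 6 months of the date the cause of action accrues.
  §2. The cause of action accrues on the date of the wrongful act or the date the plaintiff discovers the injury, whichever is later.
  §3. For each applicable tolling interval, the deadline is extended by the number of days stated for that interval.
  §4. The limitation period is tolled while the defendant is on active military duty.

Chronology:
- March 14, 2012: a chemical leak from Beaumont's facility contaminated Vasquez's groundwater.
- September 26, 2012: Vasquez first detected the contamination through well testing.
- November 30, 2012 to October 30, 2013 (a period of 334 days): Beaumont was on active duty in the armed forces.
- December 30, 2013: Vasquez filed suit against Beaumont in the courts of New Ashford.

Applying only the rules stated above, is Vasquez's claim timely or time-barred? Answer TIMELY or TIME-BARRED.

The claim accrued on September 26, 2012 — the later of the March 14, 2012 act and the September 26, 2012 discovery.
Adding the 6 months base period to September 26, 2012 gives a deadline of March 26, 2013, before any tolling.
The defendant's active military service from November 30, 2012 to October 30, 2013 tolled the period for 334 days, extending the deadline to February 23, 2014.
Filing on December 30, 2013 beat the February 23, 2014 deadline — the action is timely.

TIMELY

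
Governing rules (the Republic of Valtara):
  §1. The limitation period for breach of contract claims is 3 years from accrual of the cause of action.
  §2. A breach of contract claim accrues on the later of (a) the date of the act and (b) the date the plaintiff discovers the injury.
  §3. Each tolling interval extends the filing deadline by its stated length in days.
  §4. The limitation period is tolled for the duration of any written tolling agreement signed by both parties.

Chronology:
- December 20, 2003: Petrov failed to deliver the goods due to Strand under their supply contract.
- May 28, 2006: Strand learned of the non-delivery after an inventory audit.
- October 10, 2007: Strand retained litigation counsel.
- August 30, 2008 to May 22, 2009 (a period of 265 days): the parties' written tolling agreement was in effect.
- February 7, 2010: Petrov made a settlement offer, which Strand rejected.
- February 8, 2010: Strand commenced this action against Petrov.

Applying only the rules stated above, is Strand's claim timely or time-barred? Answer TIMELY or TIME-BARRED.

TIMELY

Taking the later of the act (December 20, 2003) and discovery (May 28, 2006), the claim accrued on May 28, 2006.
Adding the 3 years base period to May 28, 2006 gives a deadline of May 28, 2009, before any tolling.
The written tolling agreement from August 30, 2008 to May 22, 2009 tolled the period for 265 days, extending the deadline to February 17, 2010.
The other events in the timeline have no effect on the limitation period under the stated rules.
Strand filed on February 8, 2010, before the February 17, 2010 deadline, so the action is timely.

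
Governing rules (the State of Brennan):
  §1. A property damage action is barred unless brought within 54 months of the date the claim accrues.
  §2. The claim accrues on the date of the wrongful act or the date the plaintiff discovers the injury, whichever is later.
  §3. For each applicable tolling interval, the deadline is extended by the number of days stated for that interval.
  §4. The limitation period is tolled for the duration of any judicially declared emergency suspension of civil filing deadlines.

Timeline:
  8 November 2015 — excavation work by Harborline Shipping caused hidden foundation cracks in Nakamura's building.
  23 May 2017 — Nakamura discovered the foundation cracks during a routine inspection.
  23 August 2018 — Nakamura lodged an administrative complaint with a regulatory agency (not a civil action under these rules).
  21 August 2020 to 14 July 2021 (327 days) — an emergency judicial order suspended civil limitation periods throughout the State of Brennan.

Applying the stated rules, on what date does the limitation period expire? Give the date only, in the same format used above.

16 October 2022

The claim accrued on 23 May 2017 — the later of the 8 November 2015 act and the 23 May 2017 discovery.
The untolled deadline — 54 months after 23 May 2017 — is 23 November 2021.
The emergency suspension of filing deadlines from 21 August 2020 to 14 July 2021 tolled the period for 327 days, extending the deadline to 16 October 2022.
Nothing else in the chronology tolls or restarts the period.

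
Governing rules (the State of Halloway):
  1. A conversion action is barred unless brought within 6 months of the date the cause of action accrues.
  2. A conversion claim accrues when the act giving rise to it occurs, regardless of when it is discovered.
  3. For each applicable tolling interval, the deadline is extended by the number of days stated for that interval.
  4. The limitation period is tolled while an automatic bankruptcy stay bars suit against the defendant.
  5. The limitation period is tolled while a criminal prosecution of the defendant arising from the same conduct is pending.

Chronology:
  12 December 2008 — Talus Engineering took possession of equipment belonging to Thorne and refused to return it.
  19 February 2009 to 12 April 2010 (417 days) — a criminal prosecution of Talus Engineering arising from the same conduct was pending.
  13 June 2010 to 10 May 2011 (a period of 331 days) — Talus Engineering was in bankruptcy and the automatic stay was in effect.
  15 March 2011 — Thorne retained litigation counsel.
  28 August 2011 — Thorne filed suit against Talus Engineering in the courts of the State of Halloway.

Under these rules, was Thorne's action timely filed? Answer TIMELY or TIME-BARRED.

The limitation period began to run on 12 December 2008.
Adding the 6 months base period to 12 December 2008 gives a deadline of 12 June 2009, before any tolling.
The pending criminal prosecution from 19 February 2009 to 12 April 2010 tolled the period for 417 days, extending the deadline to 3 August 2010.
Because the automatic bankruptcy stay ran from 13 June 2010 to 10 May 2011, the deadline is extended by 331 days to 30 June 2011.
Nothing else in the chronology tolls or restarts the period.
The 28 August 2011 filing falls after the 30 June 2011 deadline; the claim is time-barred.

TIME-BARRED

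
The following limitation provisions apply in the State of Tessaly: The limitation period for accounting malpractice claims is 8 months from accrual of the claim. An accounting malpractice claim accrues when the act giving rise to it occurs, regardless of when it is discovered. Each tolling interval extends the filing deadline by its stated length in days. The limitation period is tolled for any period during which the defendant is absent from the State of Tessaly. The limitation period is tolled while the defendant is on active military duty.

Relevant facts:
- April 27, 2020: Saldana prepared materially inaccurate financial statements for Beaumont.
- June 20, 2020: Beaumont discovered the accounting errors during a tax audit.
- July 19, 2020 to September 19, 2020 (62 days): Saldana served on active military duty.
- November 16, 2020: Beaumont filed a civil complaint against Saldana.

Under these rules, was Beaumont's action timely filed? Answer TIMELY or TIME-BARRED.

Accrual is governed by the date of the act, so the period began to run on April 27, 2020; the later discovery on June 20, 2020 is irrelevant under the stated rule.
Adding the 8 months base period to April 27, 2020 gives a deadline of December 27, 2020, before any tolling.
The period was tolled for 62 days by the defendant's active military service (July 19, 2020 to September 19, 2020), pushing the deadline to February 27, 2021.
Beaumont filed on November 16, 2020, before the February 27, 2021 deadline, so the action is timely.

TIMELY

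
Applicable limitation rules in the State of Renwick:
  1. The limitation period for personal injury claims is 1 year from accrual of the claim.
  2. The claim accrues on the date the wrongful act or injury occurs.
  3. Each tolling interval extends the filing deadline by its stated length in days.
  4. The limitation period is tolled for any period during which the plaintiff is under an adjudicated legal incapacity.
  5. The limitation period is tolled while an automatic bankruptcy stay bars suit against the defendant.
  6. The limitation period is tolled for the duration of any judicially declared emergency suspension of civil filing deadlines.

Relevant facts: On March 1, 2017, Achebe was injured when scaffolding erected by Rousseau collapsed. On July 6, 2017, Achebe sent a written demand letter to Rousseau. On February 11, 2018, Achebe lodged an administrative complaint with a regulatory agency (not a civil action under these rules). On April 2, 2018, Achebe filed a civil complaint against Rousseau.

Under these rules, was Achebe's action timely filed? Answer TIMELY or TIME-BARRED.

The claim accrued on March 1, 2017, when the wrongful act occurred.
The untolled deadline — 1 year after March 1, 2017 — is March 1, 2018.
Nothing else in the chronology tolls or restarts the period.
The April 2, 2018 filing falls after the March 1, 2018 deadline; the claim is time-barred.

TIME-BARRED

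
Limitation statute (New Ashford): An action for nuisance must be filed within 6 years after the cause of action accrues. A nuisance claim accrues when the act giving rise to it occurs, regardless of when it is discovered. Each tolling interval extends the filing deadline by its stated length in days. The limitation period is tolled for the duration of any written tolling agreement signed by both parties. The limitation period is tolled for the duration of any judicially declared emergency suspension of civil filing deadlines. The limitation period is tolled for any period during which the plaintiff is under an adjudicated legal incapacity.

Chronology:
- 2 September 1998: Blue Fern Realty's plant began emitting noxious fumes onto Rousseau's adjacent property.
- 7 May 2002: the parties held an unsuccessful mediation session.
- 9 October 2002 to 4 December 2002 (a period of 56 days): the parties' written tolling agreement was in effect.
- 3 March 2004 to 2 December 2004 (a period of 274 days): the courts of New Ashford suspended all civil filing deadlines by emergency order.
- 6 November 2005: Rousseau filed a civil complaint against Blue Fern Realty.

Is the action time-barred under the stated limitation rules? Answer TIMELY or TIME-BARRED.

TIME-BARRED

The claim accrued on 2 September 1998, when the wrongful act occurred.
6 years from 2 September 1998 is 2 September 2004.
The written tolling agreement from 9 October 2002 to 4 December 2002 tolled the period for 56 days, extending the deadline to 28 October 2004.
The period was tolled for 274 days by the emergency suspension of filing deadlines (3 March 2004 to 2 December 2004), pushing the deadline to 29 July 2005.
The other events in the timeline have no effect on the limitation period under the stated rules.
The 6 November 2005 filing falls after the 29 July 2005 deadline; the claim is time-barred.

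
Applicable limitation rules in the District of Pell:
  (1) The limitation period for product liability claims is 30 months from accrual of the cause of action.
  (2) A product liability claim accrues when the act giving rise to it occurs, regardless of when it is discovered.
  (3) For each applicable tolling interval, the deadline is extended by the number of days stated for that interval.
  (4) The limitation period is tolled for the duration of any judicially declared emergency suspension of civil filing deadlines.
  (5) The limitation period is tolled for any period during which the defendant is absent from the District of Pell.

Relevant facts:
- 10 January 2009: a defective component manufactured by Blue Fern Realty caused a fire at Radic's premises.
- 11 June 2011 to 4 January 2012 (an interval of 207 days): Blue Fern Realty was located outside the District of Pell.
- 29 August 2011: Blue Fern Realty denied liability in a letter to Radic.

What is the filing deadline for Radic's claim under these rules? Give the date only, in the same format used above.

2 February 2012

The limitation period began to run on 10 January 2009.
30 months from 10 January 2009 is 10 July 2011.
Because the defendant's absence from the jurisdiction ran from 11 June 2011 to 4 January 2012, the deadline is extended by 207 days to 2 February 2012.
Nothing else in the chronology tolls or restarts the period.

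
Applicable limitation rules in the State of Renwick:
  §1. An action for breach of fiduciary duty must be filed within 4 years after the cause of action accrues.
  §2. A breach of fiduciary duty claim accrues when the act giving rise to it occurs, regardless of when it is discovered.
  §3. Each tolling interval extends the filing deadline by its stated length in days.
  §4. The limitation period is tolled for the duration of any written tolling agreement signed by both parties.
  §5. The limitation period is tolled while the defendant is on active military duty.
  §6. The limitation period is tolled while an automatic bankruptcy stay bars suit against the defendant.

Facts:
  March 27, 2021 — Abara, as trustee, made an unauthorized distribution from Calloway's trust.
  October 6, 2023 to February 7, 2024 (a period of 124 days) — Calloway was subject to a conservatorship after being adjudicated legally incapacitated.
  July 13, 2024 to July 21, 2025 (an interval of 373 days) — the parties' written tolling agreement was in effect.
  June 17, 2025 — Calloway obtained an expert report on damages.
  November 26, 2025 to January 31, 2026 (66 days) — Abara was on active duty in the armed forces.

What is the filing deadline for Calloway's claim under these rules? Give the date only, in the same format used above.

The limitation period began to run on March 27, 2021.
4 years from March 27, 2021 is March 27, 2025.
The written tolling agreement from July 13, 2024 to July 21, 2025 tolled the period for 373 days, extending the deadline to April 4, 2026.
Because the defendant's active military service ran from November 26, 2025 to January 31, 2026, the deadline is extended by 66 days to June 9, 2026.
No stated provision tolls the period for the plaintiff's incapacity, so the interval from October 6, 2023 to February 7, 2024 has no effect on the deadline.
Nothing else in the chronology tolls or restarts the period.

June 9, 2026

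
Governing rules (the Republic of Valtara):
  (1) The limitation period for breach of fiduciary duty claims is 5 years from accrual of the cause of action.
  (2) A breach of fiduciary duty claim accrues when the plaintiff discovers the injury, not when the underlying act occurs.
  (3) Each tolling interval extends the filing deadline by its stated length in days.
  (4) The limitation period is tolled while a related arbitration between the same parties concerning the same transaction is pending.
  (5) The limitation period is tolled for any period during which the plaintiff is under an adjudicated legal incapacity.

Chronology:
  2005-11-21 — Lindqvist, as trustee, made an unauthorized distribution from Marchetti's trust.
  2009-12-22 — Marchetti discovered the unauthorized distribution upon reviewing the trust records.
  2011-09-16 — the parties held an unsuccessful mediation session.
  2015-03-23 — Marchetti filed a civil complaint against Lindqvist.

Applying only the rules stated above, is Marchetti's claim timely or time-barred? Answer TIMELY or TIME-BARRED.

TIME-BARRED

Under the discovery rule, the claim accrued on 2009-12-22, when Marchetti discovered the injury — not on the 2005-11-21 date of the underlying act.
The untolled deadline — 5 years after 2009-12-22 — is 2014-12-22.
The other events in the timeline have no effect on the limitation period under the stated rules.
The 2015-03-23 filing falls after the 2014-12-22 deadline; the claim is time-barred.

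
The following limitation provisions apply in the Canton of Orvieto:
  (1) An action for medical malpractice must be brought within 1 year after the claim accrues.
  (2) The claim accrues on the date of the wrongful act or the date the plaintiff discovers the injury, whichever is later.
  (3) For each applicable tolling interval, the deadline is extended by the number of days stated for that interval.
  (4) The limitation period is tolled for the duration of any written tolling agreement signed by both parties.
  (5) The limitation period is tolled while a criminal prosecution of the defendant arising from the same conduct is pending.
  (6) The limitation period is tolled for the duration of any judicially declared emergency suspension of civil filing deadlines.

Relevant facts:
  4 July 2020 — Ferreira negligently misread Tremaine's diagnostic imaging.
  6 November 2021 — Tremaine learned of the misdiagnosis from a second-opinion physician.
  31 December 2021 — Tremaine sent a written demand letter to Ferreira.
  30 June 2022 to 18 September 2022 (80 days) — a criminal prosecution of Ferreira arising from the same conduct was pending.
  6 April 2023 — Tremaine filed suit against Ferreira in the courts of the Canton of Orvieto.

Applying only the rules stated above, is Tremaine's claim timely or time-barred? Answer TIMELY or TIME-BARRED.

TIME-BARRED

Taking the later of the act (4 July 2020) and discovery (6 November 2021), the claim accrued on 6 November 2021.
1 year from 6 November 2021 is 6 November 2022.
Because the pending criminal prosecution ran from 30 June 2022 to 18 September 2022, the deadline is extended by 80 days to 25 January 2023.
Nothing else in the chronology tolls or restarts the period.
The 6 April 2023 filing falls after the 25 January 2023 deadline; the claim is time-barred.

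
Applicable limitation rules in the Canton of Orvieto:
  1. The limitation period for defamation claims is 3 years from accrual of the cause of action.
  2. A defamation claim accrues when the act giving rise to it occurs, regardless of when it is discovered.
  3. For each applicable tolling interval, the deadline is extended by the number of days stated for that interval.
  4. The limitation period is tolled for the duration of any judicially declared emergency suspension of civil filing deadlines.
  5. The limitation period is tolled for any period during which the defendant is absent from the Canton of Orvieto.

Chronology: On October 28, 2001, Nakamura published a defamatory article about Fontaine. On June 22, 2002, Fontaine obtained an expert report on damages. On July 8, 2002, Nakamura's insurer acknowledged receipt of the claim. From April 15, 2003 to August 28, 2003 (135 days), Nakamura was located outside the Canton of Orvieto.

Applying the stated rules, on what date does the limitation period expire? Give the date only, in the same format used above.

March 12, 2005

The claim accrued on October 28, 2001, when the wrongful act occurred.
The untolled deadline — 3 years after October 28, 2001 — is October 28, 2004.
Because the defendant's absence from the jurisdiction ran from April 15, 2003 to August 28, 2003, the deadline is extended by 135 days to March 12, 2005.
The other events in the timeline have no effect on the limitation period under the stated rules.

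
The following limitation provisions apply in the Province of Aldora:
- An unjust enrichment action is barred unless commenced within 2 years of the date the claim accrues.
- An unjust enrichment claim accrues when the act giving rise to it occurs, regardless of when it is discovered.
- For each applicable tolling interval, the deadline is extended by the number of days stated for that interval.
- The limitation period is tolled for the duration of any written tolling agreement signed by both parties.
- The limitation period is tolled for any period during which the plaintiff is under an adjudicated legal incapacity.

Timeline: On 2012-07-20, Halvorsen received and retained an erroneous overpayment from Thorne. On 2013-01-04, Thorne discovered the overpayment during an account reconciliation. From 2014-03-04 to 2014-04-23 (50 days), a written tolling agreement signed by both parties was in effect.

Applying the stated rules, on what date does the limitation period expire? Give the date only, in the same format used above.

Because the rule ties accrual to occurrence, the claim accrued on 2012-07-20, not on the 2013-01-04 discovery date.
Adding the 2 years base period to 2012-07-20 gives a deadline of 2014-07-20, before any tolling.
The written tolling agreement from 2014-03-04 to 2014-04-23 tolled the period for 50 days, extending the deadline to 2014-09-08.

2014-09-08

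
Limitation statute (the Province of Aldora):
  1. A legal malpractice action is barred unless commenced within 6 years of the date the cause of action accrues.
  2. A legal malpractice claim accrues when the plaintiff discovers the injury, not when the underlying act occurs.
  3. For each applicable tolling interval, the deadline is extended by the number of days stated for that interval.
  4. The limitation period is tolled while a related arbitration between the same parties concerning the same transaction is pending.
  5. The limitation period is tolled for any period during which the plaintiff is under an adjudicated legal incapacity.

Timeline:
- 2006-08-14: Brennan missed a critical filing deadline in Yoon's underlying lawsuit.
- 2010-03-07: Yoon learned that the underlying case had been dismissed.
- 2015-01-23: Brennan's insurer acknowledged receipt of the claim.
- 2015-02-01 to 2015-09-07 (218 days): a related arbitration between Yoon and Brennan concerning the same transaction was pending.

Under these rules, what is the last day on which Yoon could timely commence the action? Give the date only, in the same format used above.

The claim did not accrue until Yoon discovered the injury on 2010-03-07; the 2006-08-14 act date does not start the clock under the stated rule.
Adding the 6 years base period to 2010-03-07 gives a deadline of 2016-03-07, before any tolling.
Because the pending related arbitration ran from 2015-02-01 to 2015-09-07, the deadline is extended by 218 days to 2016-10-11.
Nothing else in the chronology tolls or restarts the period.

2016-10-11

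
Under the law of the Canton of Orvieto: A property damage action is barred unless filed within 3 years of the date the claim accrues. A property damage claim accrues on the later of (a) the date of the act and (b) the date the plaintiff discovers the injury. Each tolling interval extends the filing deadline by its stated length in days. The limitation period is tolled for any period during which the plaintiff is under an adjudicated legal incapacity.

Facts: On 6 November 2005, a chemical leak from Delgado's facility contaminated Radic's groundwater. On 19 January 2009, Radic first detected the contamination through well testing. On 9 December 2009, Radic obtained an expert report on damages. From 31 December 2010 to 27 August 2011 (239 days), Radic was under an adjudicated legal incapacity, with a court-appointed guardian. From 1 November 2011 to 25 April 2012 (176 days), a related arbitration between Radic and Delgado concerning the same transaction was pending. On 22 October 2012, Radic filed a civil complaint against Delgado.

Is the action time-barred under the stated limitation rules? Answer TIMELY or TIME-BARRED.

TIME-BARRED

The claim accrued on 19 January 2009 — the later of the 6 November 2005 act and the 19 January 2009 discovery.
Adding the 3 years base period to 19 January 2009 gives a deadline of 19 January 2012, before any tolling.
The plaintiff's legal incapacity from 31 December 2010 to 27 August 2011 tolled the period for 239 days, extending the deadline to 14 September 2012.
No stated provision tolls the period for a pending arbitration, so the interval from 1 November 2011 to 25 April 2012 has no effect on the deadline.
The other events in the timeline have no effect on the limitation period under the stated rules.
Radic filed on 22 October 2012, after the 14 September 2012 deadline, so the action is time-barred.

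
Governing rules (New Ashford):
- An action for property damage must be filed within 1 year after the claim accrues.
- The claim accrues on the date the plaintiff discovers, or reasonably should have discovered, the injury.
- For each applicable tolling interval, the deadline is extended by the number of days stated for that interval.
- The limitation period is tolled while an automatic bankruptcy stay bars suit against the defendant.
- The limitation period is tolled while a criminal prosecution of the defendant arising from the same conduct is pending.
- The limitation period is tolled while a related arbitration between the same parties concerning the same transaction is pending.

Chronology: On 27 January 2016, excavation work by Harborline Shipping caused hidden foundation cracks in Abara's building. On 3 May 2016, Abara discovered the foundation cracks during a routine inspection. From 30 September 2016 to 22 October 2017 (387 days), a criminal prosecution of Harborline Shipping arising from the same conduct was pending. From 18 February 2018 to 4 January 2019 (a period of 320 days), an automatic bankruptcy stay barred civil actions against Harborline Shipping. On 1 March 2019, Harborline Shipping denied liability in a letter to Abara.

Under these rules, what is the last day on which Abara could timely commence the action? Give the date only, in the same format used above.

Under the discovery rule, the claim accrued on 3 May 2016, when Abara discovered the injury — not on the 27 January 2016 date of the underlying act.
1 year from 3 May 2016 is 3 May 2017.
The period was tolled for 387 days by the pending criminal prosecution (30 September 2016 to 22 October 2017), pushing the deadline to 25 May 2018.
The automatic bankruptcy stay from 18 February 2018 to 4 January 2019 tolled the period for 320 days, extending the deadline to 10 April 2019.
The other events in the timeline have no effect on the limitation period under the stated rules.

10 April 2019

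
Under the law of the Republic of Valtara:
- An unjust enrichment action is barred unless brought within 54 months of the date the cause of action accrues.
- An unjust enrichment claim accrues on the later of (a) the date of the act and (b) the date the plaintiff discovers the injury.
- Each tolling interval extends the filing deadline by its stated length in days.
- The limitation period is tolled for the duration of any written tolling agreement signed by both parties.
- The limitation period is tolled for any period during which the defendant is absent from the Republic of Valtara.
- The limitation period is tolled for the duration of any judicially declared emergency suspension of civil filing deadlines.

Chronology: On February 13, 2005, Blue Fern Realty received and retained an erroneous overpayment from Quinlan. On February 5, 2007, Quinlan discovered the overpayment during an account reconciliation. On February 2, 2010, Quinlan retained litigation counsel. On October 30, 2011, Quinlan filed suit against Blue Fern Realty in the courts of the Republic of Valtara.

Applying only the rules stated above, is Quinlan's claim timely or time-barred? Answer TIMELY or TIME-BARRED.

Taking the later of the act (February 13, 2005) and discovery (February 5, 2007), the claim accrued on February 5, 2007.
Adding the 54 months base period to February 5, 2007 gives a deadline of August 5, 2011, before any tolling.
Nothing else in the chronology tolls or restarts the period.
Quinlan filed on October 30, 2011, after the August 5, 2011 deadline, so the action is time-barred.

TIME-BARRED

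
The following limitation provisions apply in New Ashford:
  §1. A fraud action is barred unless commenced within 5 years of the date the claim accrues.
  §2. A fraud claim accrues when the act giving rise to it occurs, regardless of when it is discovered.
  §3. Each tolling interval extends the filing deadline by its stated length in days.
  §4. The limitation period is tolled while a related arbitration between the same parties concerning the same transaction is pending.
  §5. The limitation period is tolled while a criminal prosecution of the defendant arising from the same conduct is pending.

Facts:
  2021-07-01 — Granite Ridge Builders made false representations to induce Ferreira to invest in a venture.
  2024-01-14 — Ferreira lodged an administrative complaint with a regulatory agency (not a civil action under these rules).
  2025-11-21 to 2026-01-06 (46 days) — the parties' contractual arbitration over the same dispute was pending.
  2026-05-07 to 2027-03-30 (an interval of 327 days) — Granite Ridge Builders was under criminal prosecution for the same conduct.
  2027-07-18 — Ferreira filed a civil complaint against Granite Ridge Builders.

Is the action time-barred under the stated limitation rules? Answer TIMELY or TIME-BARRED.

The limitation period began to run on 2021-07-01.
The untolled deadline — 5 years after 2021-07-01 — is 2026-07-01.
The pending related arbitration from 2025-11-21 to 2026-01-06 tolled the period for 46 days, extending the deadline to 2026-08-16.
The pending criminal prosecution from 2026-05-07 to 2027-03-30 tolled the period for 327 days, extending the deadline to 2027-07-09.
None of the other events listed affects the running of the period under the stated rules.
The 2027-07-18 filing falls after the 2027-07-09 deadline; the claim is time-barred.

TIME-BARRED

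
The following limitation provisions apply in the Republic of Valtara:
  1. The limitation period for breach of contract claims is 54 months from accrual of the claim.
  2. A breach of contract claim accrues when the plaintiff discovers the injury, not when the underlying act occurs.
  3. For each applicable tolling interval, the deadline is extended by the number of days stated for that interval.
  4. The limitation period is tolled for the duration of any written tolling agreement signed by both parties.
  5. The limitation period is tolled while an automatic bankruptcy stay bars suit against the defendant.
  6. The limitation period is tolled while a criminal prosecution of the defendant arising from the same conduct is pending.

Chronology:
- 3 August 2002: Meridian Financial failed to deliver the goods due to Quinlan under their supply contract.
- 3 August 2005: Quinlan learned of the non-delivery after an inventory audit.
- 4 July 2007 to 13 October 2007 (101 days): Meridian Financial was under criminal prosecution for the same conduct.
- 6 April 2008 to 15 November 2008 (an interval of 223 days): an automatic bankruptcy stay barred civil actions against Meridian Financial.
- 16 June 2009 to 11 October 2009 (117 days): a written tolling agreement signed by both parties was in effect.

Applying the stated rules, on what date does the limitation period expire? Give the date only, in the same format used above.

20 April 2011

Under the discovery rule, the claim accrued on 3 August 2005, when Quinlan discovered the injury — not on the 3 August 2002 date of the underlying act.
54 months from 3 August 2005 is 3 February 2010.
Because the pending criminal prosecution ran from 4 July 2007 to 13 October 2007, the deadline is extended by 101 days to 15 May 2010.
The period was tolled for 223 days by the automatic bankruptcy stay (6 April 2008 to 15 November 2008), pushing the deadline to 24 December 2010.
Because the written tolling agreement ran from 16 June 2009 to 11 October 2009, the deadline is extended by 117 days to 20 April 2011.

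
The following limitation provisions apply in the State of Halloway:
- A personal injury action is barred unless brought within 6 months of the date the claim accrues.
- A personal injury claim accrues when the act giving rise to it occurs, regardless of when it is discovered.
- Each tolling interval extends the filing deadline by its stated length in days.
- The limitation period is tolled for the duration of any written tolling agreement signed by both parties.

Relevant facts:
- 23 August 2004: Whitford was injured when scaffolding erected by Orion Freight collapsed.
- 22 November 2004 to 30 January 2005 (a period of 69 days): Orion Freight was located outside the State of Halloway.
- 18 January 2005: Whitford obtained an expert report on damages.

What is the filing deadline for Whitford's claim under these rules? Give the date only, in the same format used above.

23 February 2005

The limitation period began to run on 23 August 2004.
Adding the 6 months base period to 23 August 2004 gives a deadline of 23 February 2005, before any tolling.
Although the defendant's absence ran from 22 November 2004 to 30 January 2005, the stated rules do not make that a tolling event, so it is disregarded.
None of the other events listed affects the running of the period under the stated rules.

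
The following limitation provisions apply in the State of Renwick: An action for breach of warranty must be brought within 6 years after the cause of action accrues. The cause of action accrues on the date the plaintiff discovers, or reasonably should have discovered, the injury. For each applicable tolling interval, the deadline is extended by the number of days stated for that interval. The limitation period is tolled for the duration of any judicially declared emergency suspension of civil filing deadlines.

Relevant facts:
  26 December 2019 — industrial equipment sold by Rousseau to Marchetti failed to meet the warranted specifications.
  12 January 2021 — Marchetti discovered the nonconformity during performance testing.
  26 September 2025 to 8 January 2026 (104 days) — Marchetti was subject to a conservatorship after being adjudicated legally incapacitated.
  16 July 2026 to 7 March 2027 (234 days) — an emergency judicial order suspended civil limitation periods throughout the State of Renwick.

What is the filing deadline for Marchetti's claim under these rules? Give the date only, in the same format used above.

The claim did not accrue until Marchetti discovered the injury on 12 January 2021; the 26 December 2019 act date does not start the clock under the stated rule.
6 years from 12 January 2021 is 12 January 2027.
Because the emergency suspension of filing deadlines ran from 16 July 2026 to 7 March 2027, the deadline is extended by 234 days to 3 September 2027.
No stated provision tolls the period for the plaintiff's incapacity, so the interval from 26 September 2025 to 8 January 2026 has no effect on the deadline.

3 September 2027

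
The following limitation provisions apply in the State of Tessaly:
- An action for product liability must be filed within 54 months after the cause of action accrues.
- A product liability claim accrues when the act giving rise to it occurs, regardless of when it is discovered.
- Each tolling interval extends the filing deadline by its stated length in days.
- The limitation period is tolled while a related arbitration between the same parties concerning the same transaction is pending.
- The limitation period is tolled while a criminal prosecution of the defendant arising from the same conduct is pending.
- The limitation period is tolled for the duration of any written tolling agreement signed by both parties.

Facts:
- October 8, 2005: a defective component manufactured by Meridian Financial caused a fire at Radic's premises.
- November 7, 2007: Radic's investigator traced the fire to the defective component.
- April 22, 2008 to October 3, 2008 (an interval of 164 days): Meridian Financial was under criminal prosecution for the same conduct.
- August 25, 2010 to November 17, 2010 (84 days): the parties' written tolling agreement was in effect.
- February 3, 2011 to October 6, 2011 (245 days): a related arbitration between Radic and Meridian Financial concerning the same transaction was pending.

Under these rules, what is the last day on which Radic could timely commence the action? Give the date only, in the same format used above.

Because the rule ties accrual to occurrence, the claim accrued on October 8, 2005, not on the November 7, 2007 discovery date.
The untolled deadline — 54 months after October 8, 2005 — is April 8, 2010.
The period was tolled for 164 days by the pending criminal prosecution (April 22, 2008 to October 3, 2008), pushing the deadline to September 19, 2010.
Because the written tolling agreement ran from August 25, 2010 to November 17, 2010, the deadline is extended by 84 days to December 12, 2010.
The pending related arbitration from February 3, 2011 to October 6, 2011 began after the period had already run on December 12, 2010, so it has no tolling effect.

December 12, 2010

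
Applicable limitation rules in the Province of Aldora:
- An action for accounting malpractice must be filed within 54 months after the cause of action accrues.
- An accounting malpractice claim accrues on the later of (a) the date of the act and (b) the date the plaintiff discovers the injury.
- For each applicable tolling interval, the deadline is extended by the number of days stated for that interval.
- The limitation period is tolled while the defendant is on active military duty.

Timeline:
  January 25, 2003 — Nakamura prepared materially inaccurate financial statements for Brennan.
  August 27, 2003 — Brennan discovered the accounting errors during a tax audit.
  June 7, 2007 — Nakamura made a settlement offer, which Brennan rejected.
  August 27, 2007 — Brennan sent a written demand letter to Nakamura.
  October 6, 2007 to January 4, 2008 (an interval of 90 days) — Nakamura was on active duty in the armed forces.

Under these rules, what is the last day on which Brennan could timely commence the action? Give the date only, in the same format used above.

May 27, 2008

Because discovery on August 27, 2003 post-dates the January 25, 2003 act, accrual under the later-of rule falls on August 27, 2003.
54 months from August 27, 2003 is February 27, 2008.
The period was tolled for 90 days by the defendant's active military service (October 6, 2007 to January 4, 2008), pushing the deadline to May 27, 2008.
The other events in the timeline have no effect on the limitation period under the stated rules.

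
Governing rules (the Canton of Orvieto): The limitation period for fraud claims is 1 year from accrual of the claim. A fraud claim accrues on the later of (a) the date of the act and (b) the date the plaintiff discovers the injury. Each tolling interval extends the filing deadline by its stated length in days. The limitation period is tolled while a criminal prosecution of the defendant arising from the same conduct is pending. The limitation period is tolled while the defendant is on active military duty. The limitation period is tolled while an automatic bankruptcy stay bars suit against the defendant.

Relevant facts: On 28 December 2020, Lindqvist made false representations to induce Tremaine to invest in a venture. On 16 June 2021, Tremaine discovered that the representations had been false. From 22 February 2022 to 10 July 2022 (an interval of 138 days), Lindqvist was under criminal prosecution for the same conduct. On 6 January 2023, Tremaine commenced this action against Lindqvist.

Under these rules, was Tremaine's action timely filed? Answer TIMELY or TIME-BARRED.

TIME-BARRED

Because discovery on 16 June 2021 post-dates the 28 December 2020 act, accrual under the later-of rule falls on 16 June 2021.
The untolled deadline — 1 year after 16 June 2021 — is 16 June 2022.
Because the pending criminal prosecution ran from 22 February 2022 to 10 July 2022, the deadline is extended by 138 days to 1 November 2022.
The 6 January 2023 filing falls after the 1 November 2022 deadline; the claim is time-barred.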